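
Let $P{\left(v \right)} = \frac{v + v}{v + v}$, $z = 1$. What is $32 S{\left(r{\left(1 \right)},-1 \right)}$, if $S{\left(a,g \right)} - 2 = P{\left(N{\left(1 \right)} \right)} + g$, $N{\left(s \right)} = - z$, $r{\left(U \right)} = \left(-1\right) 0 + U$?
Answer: $64$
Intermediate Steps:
$r{\left(U \right)} = U$ ($r{\left(U \right)} = 0 + U = U$)
$N{\left(s \right)} = -1$ ($N{\left(s \right)} = \left(-1\right) 1 = -1$)
$P{\left(v \right)} = 1$ ($P{\left(v \right)} = \frac{2 v}{2 v} = 2 v \frac{1}{2 v} = 1$)
$S{\left(a,g \right)} = 3 + g$ ($S{\left(a,g \right)} = 2 + \left(1 + g\right) = 3 + g$)
$32 S{\left(r{\left(1 \right)},-1 \right)} = 32 \left(3 - 1\right) = 32 \cdot 2 = 64$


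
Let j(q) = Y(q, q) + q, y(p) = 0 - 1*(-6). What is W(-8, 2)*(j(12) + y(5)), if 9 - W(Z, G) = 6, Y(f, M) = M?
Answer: 90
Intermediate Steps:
W(Z, G) = 3 (W(Z, G) = 9 - 1*6 = 9 - 6 = 3)
y(p) = 6 (y(p) = 0 + 6 = 6)
j(q) = 2*q (j(q) = q + q = 2*q)
W(-8, 2)*(j(12) + y(5)) = 3*(2*12 + 6) = 3*(24 + 6) = 3*30 = 90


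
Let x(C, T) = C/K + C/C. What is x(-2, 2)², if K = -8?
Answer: 25/16 ≈ 1.5625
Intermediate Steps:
x(C, T) = 1 - C/8 (x(C, T) = C/(-8) + C/C = C*(-⅛) + 1 = -C/8 + 1 = 1 - C/8)
x(-2, 2)² = (1 - ⅛*(-2))² = (1 + ¼)² = (5/4)² = 25/16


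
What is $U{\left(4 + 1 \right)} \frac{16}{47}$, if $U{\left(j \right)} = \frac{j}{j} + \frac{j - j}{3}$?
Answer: $\frac{16}{47} \approx 0.34043$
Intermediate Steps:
$U{\left(j \right)} = 1$ ($U{\left(j \right)} = 1 + 0 \cdot \frac{1}{3} = 1 + 0 = 1$)
$U{\left(4 + 1 \right)} \frac{16}{47} = 1 \cdot \frac{16}{47} = \frac{16}{47}$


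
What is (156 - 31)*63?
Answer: 7875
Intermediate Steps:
(156 - 31)*63 = 125*63 = 7875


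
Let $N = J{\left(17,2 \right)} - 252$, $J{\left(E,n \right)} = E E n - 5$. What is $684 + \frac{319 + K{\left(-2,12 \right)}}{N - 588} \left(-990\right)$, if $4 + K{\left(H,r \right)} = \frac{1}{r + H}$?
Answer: $\frac{164859}{89} \approx 1852.3$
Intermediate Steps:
$K{\left(H,r \right)} = -4 + \frac{1}{H + r}$ ($K{\left(H,r \right)} = -4 + \frac{1}{r + H} = -4 + \frac{1}{H + r}$)
$J{\left(E,n \right)} = -5 + n E^{2}$ ($J{\left(E,n \right)} = E^{2} n - 5 = n E^{2} - 5 = -5 + n E^{2}$)
$N = 321$ ($N = \left(-5 + 2 \cdot 17^{2}\right) - 252 = \left(-5 + 2 \cdot 289\right) - 252 = \left(-5 + 578\right) - 252 = 573 - 252 = 321$)
$684 + \frac{319 + K{\left(-2,12 \right)}}{N - 588} \left(-990\right) = 684 + \frac{319 + \frac{1 - -8 - 48}{-2 + 12}}{321 - 588} \left(-990\right) = 684 + \frac{319 + \frac{1 + 8 - 48}{10}}{-267} \left(-990\right) = 684 + \left(319 + \frac{1}{10} \left(-39\right)\right) \left(- \frac{1}{267}\right) \left(-990\right) = 684 + \left(319 - \frac{39}{10}\right) \left(- \frac{1}{267}\right) \left(-990\right) = 684 + \frac{3151}{10} \left(- \frac{1}{267}\right) \left(-990\right) = 684 - - \frac{103983}{89} = 684 + \frac{103983}{89} = \frac{164859}{89}$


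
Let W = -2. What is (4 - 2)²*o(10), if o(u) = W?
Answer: -8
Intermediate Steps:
o(u) = -2
(4 - 2)²*o(10) = (4 - 2)²*(-2) = 2²*(-2) = 4*(-2) = -8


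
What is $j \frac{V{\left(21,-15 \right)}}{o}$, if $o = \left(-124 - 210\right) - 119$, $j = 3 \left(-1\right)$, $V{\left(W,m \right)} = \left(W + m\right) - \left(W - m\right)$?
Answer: $- \frac{30}{151} \approx -0.19868$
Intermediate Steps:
$V{\left(W,m \right)} = 2 m$
$j = -3$
$o = -453$ ($o = -334 - 119 = -453$)
$j \frac{V{\left(21,-15 \right)}}{o} = - 3 \frac{2 \left(-15\right)}{-453} = - 3 \left(\left(-30\right) \left(- \frac{1}{453}\right)\right) = \left(-3\right) \frac{10}{151} = - \frac{30}{151}$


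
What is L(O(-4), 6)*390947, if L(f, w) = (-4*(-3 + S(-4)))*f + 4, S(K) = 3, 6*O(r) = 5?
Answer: 1563788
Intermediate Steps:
O(r) = 5/6 (O(r) = (1/6)*5 = 5/6)
L(f, w) = 4 (L(f, w) = (-4*(-3 + 3))*f + 4 = (-4*0)*f + 4 = 0*f + 4 = 0 + 4 = 4)
L(O(-4), 6)*390947 = 4*390947 = 1563788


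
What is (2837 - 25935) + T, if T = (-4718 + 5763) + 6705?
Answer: -15348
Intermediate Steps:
T = 7750 (T = 1045 + 6705 = 7750)
(2837 - 25935) + T = (2837 - 25935) + 7750 = -23098 + 7750 = -15348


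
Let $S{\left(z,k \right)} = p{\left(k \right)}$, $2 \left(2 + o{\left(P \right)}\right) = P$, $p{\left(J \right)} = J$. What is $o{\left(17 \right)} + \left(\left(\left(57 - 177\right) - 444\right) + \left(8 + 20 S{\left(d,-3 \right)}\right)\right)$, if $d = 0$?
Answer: $- \frac{1219}{2} \approx -609.5$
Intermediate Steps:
$o{\left(P \right)} = -2 + \frac{P}{2}$
$S{\left(z,k \right)} = k$
$o{\left(17 \right)} + \left(\left(\left(57 - 177\right) - 444\right) + \left(8 + 20 S{\left(d,-3 \right)}\right)\right) = \left(-2 + \frac{1}{2} \cdot 17\right) + \left(\left(\left(57 - 177\right) - 444\right) + \left(8 + 20 \left(-3\right)\right)\right) = \left(-2 + \frac{17}{2}\right) + \left(\left(-120 - 444\right) + \left(8 - 60\right)\right) = \frac{13}{2} - 616 = - \frac{1219}{2}$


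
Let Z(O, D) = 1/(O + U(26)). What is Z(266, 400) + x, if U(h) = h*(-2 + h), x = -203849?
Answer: -181425609/890 ≈ -2.0385e+5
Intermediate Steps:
Z(O, D) = 1/(624 + O) (Z(O, D) = 1/(O + 26*(-2 + 26)) = 1/(O + 26*24) = 1/(O + 624) = 1/(624 + O))
Z(266, 400) + x = 1/(624 + 266) - 203849 = 1/890 - 203849 = -181425609/890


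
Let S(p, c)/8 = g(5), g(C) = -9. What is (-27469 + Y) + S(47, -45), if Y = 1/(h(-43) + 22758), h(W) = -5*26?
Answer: -623197747/22628 ≈ -27541.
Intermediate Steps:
h(W) = -130
S(p, c) = -72 (S(p, c) = 8*(-9) = -72)
Y = 1/22628 (Y = 1/(-130 + 22758) = 1/22628 ≈ 4.4193e-5)
(-27469 + Y) + S(47, -45) = (-27469 + 1/22628) - 72 = -621568531/22628 - 72 = -623197747/22628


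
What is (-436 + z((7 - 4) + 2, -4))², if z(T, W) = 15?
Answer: 177241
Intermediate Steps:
(-436 + z((7 - 4) + 2, -4))² = (-436 + 15)² = (-421)² = 177241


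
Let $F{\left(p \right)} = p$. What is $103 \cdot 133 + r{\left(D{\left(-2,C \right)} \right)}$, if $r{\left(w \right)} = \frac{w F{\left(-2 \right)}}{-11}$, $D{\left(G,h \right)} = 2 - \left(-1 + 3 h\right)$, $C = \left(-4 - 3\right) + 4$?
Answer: $\frac{150713}{11} \approx 13701.0$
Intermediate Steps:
$C = -3$ ($C = -7 + 4 = -3$)
$D{\left(G,h \right)} = 3 - 3 h$ ($D{\left(G,h \right)} = 2 - \left(-1 + 3 h\right) = 3 - 3 h$)
$r{\left(w \right)} = \frac{2 w}{11}$ ($r{\left(w \right)} = \frac{w \left(-2\right)}{-11} = - 2 w \left(- \frac{1}{11}\right) = \frac{2 w}{11}$)
$103 \cdot 133 + r{\left(D{\left(-2,C \right)} \right)} = 103 \cdot 133 + \frac{2 \left(3 - -9\right)}{11} = 13699 + \frac{2 \left(3 + 9\right)}{11} = 13699 + \frac{2}{11} \cdot 12 = 13699 + \frac{24}{11} = \frac{150713}{11}$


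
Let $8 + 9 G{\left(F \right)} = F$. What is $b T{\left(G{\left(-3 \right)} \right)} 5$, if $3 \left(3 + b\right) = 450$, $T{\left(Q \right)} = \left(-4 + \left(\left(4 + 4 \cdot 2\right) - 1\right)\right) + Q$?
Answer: $\frac{12740}{3} \approx 4246.7$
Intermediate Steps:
$G{\left(F \right)} = - \frac{8}{9} + \frac{F}{9}$
$T{\left(Q \right)} = 7 + Q$ ($T{\left(Q \right)} = \left(-4 + \left(\left(4 + 8\right) - 1\right)\right) + Q = \left(-4 + \left(12 - 1\right)\right) + Q = \left(-4 + 11\right) + Q = 7 + Q$)
$b = 147$ ($b = -3 + \frac{1}{3} \cdot 450 = -3 + 150 = 147$)
$b T{\left(G{\left(-3 \right)} \right)} 5 = 147 \left(7 + \left(- \frac{8}{9} + \frac{1}{9} \left(-3\right)\right)\right) 5 = 147 \left(7 - \frac{11}{9}\right) 5 = 147 \cdot \frac{52}{9} \cdot 5 = 147 \cdot \frac{260}{9} = \frac{12740}{3}$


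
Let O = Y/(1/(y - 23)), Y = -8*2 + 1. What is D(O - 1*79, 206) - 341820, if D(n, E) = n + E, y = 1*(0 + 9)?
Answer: -341483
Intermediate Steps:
Y = -15 (Y = -16 + 1 = -15)
y = 9 (y = 1*9 = 9)
O = 210 (O = -15/(1/(9 - 23)) = -15/(1/(-14)) = -15/(-1/14) = -15*(-14) = 210)
D(n, E) = E + n
D(O - 1*79, 206) - 341820 = (206 + (210 - 1*79)) - 341820 = (206 + (210 - 79)) - 341820 = (206 + 131) - 341820 = 337 - 341820 = -341483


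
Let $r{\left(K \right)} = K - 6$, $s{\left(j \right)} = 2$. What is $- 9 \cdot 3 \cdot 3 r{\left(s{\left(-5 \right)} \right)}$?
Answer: $324$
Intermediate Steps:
$r{\left(K \right)} = -6 + K$ ($r{\left(K \right)} = K - 6 = -6 + K$)
$- 9 \cdot 3 \cdot 3 r{\left(s{\left(-5 \right)} \right)} = - 9 \cdot 3 \cdot 3 \left(-6 + 2\right) = \left(-9\right) 9 \left(-4\right) = \left(-81\right) \left(-4\right) = 324$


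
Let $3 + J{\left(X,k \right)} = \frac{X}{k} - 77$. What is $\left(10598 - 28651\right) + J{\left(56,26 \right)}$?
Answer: $- \frac{235701}{13} \approx -18131.0$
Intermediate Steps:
$J{\left(X,k \right)} = -80 + \frac{X}{k}$ ($J{\left(X,k \right)} = -3 + \left(\frac{X}{k} - 77\right) = -3 + \left(-77 + \frac{X}{k}\right) = -80 + \frac{X}{k}$)
$\left(10598 - 28651\right) + J{\left(56,26 \right)} = \left(10598 - 28651\right) - \left(80 - \frac{56}{26}\right) = -18053 + \left(-80 + 56 \cdot \frac{1}{26}\right) = -18053 + \left(-80 + \frac{28}{13}\right) = -18053 - \frac{1012}{13} = - \frac{235701}{13}$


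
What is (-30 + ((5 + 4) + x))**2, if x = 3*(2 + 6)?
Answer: 9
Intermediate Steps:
x = 24 (x = 3*8 = 24)
(-30 + ((5 + 4) + x))**2 = (-30 + ((5 + 4) + 24))**2 = (-30 + (9 + 24))**2 = (-30 + 33)**2 = 3**2 = 9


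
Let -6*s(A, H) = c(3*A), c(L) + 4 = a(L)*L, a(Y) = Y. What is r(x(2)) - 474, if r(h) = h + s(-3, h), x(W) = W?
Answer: -2909/6 ≈ -484.83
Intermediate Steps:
c(L) = -4 + L² (c(L) = -4 + L*L = -4 + L²)
s(A, H) = ⅔ - 3*A²/2 (s(A, H) = -(-4 + (3*A)²)/6 = -(-4 + 9*A²)/6 = ⅔ - 3*A²/2)
r(h) = -77/6 + h (r(h) = h + (⅔ - 3/2*(-3)²) = h + (⅔ - 3/2*9) = h + (⅔ - 27/2) = h - 77/6 = -77/6 + h)
r(x(2)) - 474 = (-77/6 + 2) - 474 = -65/6 - 474 = -2909/6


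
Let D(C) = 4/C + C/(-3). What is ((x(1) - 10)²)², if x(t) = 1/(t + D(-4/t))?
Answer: 1874161/256 ≈ 7320.9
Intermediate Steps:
D(C) = 4/C - C/3 (D(C) = 4/C + C*(-⅓) = 4/C - C/3)
x(t) = 3*t/4 (x(t) = 1/(t + (4/((-4/t)) - (-4)/(3*t))) = 1/(t + (4*(-t/4) + 4/(3*t))) = 1/(t + (-t + 4/(3*t))) = 1/(4/(3*t)) = 3*t/4)
((x(1) - 10)²)² = (((¾)*1 - 10)²)² = ((¾ - 10)²)² = ((-37/4)²)² = (1369/16)² = 1874161/256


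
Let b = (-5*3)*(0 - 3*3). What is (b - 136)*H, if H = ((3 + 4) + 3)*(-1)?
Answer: 10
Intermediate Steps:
b = 135 (b = -15*(0 - 9) = -15*(-9) = 135)
H = -10 (H = (7 + 3)*(-1) = 10*(-1) = -10)
(b - 136)*H = (135 - 136)*(-10) = -1*(-10) = 10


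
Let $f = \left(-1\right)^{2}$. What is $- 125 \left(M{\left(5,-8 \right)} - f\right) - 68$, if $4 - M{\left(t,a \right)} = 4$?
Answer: $57$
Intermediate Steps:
$M{\left(t,a \right)} = 0$ ($M{\left(t,a \right)} = 4 - 4 = 0$)
$f = 1$
$- 125 \left(M{\left(5,-8 \right)} - f\right) - 68 = - 125 \left(0 - 1\right) - 68 = \left(-125\right) \left(-1\right) - 68 = 125 - 68 = 57$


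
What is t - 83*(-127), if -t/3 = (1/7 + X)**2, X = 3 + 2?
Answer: 512621/49 ≈ 10462.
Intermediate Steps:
X = 5
t = -3888/49 (t = -3*(1/7 + 5)**2 = -3*(36/7)**2 = -3*1296/49 = -3888/49 ≈ -79.347)
t - 83*(-127) = -3888/49 - 83*(-127) = -3888/49 + 10541 = 512621/49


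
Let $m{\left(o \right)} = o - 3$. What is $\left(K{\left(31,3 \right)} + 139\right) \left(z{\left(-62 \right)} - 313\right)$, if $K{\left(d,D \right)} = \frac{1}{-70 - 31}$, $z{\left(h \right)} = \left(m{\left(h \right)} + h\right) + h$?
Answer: $- \frac{7047076}{101} \approx -69773.0$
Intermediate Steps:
$m{\left(o \right)} = -3 + o$
$z{\left(h \right)} = -3 + 3 h$ ($z{\left(h \right)} = \left(\left(-3 + h\right) + h\right) + h = \left(-3 + 2 h\right) + h = -3 + 3 h$)
$K{\left(d,D \right)} = - \frac{1}{101}$ ($K{\left(d,D \right)} = \frac{1}{-101} = - \frac{1}{101}$)
$\left(K{\left(31,3 \right)} + 139\right) \left(z{\left(-62 \right)} - 313\right) = \left(- \frac{1}{101} + 139\right) \left(\left(-3 + 3 \left(-62\right)\right) - 313\right) = \frac{14038 \left(\left(-3 - 186\right) - 313\right)}{101} = \frac{14038 \left(-189 - 313\right)}{101} = \frac{14038}{101} \left(-502\right) = - \frac{7047076}{101}$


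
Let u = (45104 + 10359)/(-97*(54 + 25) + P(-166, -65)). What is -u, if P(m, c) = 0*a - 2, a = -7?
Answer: 55463/7665 ≈ 7.2359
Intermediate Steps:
P(m, c) = -2 (P(m, c) = 0*(-7) - 2 = 0 - 2 = -2)
u = -55463/7665 (u = (45104 + 10359)/(-97*(54 + 25) - 2) = 55463/(-97*79 - 2) = 55463/(-7663 - 2) = 55463/(-7665) = 55463*(-1/7665) = -55463/7665 ≈ -7.2359)
-u = -1*(-55463/7665) = 55463/7665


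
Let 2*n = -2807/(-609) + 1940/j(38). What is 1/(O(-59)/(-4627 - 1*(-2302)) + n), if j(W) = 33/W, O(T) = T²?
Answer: 1483350/1658054647 ≈ 0.00089463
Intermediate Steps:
n = 714097/638 (n = (-2807/(-609) + 1940/((33/38)))/2 = (-2807*(-1/609) + 1940/((33*(1/38))))/2 = (401/87 + 1940/(33/38))/2 = (401/87 + 1940*(38/33))/2 = (401/87 + 73720/33)/2 = (½)*(714097/319) = 714097/638 ≈ 1119.3)
1/(O(-59)/(-4627 - 1*(-2302)) + n) = 1/((-59)²/(-4627 - 1*(-2302)) + 714097/638) = 1/(3481/(-4627 + 2302) + 714097/638) = 1/(3481/(-2325) + 714097/638) = 1/(3481*(-1/2325) + 714097/638) = 1/(-3481/2325 + 714097/638) = 1/(1658054647/1483350) = 1483350/1658054647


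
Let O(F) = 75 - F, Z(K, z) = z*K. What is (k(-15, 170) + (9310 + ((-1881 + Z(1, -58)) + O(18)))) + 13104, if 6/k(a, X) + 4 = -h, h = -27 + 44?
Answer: 143722/7 ≈ 20532.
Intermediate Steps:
Z(K, z) = K*z
h = 17
k(a, X) = -2/7 (k(a, X) = 6/(-4 - 1*17) = 6/(-4 - 17) = 6/(-21) = 6*(-1/21) = -2/7)
(k(-15, 170) + (9310 + ((-1881 + Z(1, -58)) + O(18)))) + 13104 = (-2/7 + (9310 + ((-1881 + 1*(-58)) + (75 - 1*18)))) + 13104 = (-2/7 + (9310 + ((-1881 - 58) + (75 - 18)))) + 13104 = (-2/7 + (9310 + (-1939 + 57))) + 13104 = (-2/7 + (9310 - 1882)) + 13104 = (-2/7 + 7428) + 13104 = 51994/7 + 13104 = 143722/7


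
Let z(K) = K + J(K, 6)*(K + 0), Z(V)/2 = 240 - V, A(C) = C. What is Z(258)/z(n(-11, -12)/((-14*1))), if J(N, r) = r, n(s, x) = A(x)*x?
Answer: ½ ≈ 0.50000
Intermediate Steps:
n(s, x) = x² (n(s, x) = x*x = x²)
Z(V) = 480 - 2*V (Z(V) = 2*(240 - V) = 480 - 2*V)
z(K) = 7*K (z(K) = K + 6*(K + 0) = K + 6*K = 7*K)
Z(258)/z(n(-11, -12)/((-14*1))) = (480 - 2*258)/((7*((-12)²/((-14*1))))) = (480 - 516)/((7*(144/(-14)))) = -36/(7*(144*(-1/14))) = -36/(7*(-72/7)) = -36/(-72) = -36*(-1/72) = ½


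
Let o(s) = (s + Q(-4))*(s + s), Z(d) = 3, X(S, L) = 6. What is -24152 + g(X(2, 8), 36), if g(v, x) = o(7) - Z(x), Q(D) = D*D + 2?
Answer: -23805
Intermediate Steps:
Q(D) = 2 + D² (Q(D) = D² + 2 = 2 + D²)
o(s) = 2*s*(18 + s) (o(s) = (s + (2 + (-4)²))*(s + s) = (s + (2 + 16))*(2*s) = (s + 18)*(2*s) = (18 + s)*(2*s) = 2*s*(18 + s))
g(v, x) = 347 (g(v, x) = 2*7*(18 + 7) - 1*3 = 2*7*25 - 3 = 350 - 3 = 347)
-24152 + g(X(2, 8), 36) = -24152 + 347 = -23805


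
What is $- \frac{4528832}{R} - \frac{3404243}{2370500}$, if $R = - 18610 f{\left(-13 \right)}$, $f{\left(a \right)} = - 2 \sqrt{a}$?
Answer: $- \frac{3404243}{2370500} + \frac{1132208 i \sqrt{13}}{120965} \approx -1.4361 + 33.747 i$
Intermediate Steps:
$R = 37220 i \sqrt{13}$ ($R = - 18610 \left(- 2 \sqrt{-13}\right) = - 18610 \left(- 2 i \sqrt{13}\right) = 37220 i \sqrt{13} \approx 1.342 \cdot 10^{5} i$)
$- \frac{4528832}{R} - \frac{3404243}{2370500} = - \frac{4528832}{37220 i \sqrt{13}} - \frac{3404243}{2370500} = - 4528832 \left(- \frac{i \sqrt{13}}{483860}\right) - \frac{3404243}{2370500} = \frac{1132208 i \sqrt{13}}{120965} - \frac{3404243}{2370500} = - \frac{3404243}{2370500} + \frac{1132208 i \sqrt{13}}{120965}$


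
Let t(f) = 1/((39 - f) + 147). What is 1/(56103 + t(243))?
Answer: 57/3197870 ≈ 1.7824e-5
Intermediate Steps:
t(f) = 1/(186 - f)
1/(56103 + t(243)) = 1/(56103 - 1/(-186 + 243)) = 1/(56103 - 1/57) = 1/(3197870/57) = 57/3197870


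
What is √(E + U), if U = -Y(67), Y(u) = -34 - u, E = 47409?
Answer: √47510 ≈ 217.97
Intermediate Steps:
U = 101 (U = -(-34 - 1*67) = -(-34 - 67) = -1*(-101) = 101)
√(E + U) = √(47409 + 101) = √47510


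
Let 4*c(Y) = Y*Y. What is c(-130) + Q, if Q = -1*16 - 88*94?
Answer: -4063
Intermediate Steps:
c(Y) = Y**2/4 (c(Y) = (Y*Y)/4 = Y**2/4)
Q = -8288 (Q = -16 - 8272 = -8288)
c(-130) + Q = (1/4)*(-130)**2 - 8288 = (1/4)*16900 - 8288 = 4225 - 8288 = -4063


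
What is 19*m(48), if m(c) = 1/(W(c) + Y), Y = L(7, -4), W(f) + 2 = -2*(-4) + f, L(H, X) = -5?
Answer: 19/49 ≈ 0.38775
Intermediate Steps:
W(f) = 6 + f (W(f) = -2 + (-2*(-4) + f) = -2 + (8 + f) = 6 + f)
Y = -5
m(c) = 1/(1 + c) (m(c) = 1/((6 + c) - 5) = 1/(1 + c))
19*m(48) = 19/(1 + 48) = 19/49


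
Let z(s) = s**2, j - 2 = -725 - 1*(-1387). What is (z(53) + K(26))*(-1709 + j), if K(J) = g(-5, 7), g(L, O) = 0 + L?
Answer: -2930180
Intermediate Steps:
j = 664 (j = 2 + (-725 - 1*(-1387)) = 2 + (-725 + 1387) = 2 + 662 = 664)
g(L, O) = L
K(J) = -5
(z(53) + K(26))*(-1709 + j) = (53**2 - 5)*(-1709 + 664) = (2809 - 5)*(-1045) = 2804*(-1045) = -2930180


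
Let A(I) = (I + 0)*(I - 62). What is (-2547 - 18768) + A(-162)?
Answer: 14973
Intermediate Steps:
A(I) = I*(-62 + I)
(-2547 - 18768) + A(-162) = (-2547 - 18768) - 162*(-62 - 162) = -21315 - 162*(-224) = -21315 + 36288 = 14973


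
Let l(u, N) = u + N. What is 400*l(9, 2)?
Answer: 4400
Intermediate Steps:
l(u, N) = N + u
400*l(9, 2) = 400*(2 + 9) = 400*11 = 4400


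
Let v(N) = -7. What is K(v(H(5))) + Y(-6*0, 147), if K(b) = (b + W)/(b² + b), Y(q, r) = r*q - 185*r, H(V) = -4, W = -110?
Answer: -380769/14 ≈ -27198.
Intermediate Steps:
Y(q, r) = -185*r + q*r (Y(q, r) = q*r - 185*r = -185*r + q*r)
K(b) = (-110 + b)/(b + b²) (K(b) = (b - 110)/(b² + b) = (-110 + b)/(b + b²))
K(v(H(5))) + Y(-6*0, 147) = (-110 - 7)/((-7)*(1 - 7)) + 147*(-185 - 6*0) = -⅐*(-117)/(-6) + 147*(-185 + 0) = -⅐*(-⅙)*(-117) + 147*(-185) = -39/14 - 27195 = -380769/14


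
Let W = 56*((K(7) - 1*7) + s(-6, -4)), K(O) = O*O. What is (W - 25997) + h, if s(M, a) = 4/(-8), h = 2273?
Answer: -21400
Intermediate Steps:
s(M, a) = -1/2 (s(M, a) = 4*(-1/8) = -1/2)
K(O) = O**2
W = 2324 (W = 56*((7**2 - 1*7) - 1/2) = 56*((49 - 7) - 1/2) = 56*(42 - 1/2) = 56*(83/2) = 2324)
(W - 25997) + h = (2324 - 25997) + 2273 = -23673 + 2273 = -21400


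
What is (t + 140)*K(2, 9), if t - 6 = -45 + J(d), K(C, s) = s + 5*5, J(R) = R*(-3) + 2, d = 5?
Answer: 2992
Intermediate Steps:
J(R) = 2 - 3*R (J(R) = -3*R + 2 = 2 - 3*R)
K(C, s) = 25 + s (K(C, s) = s + 25 = 25 + s)
t = -52 (t = 6 + (-45 + (2 - 3*5)) = 6 + (-45 + (2 - 15)) = 6 + (-45 - 13) = 6 - 58 = -52)
(t + 140)*K(2, 9) = (-52 + 140)*(25 + 9) = 88*34 = 2992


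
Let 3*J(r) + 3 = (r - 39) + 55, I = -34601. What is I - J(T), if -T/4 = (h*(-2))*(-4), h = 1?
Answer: -103784/3 ≈ -34595.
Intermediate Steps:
T = -32 (T = -4*1*(-2)*(-4) = -(-8)*(-4) = -4*8 = -32)
J(r) = 13/3 + r/3 (J(r) = -1 + ((r - 39) + 55)/3 = -1 + ((-39 + r) + 55)/3 = -1 + (16 + r)/3 = -1 + (16/3 + r/3) = 13/3 + r/3)
I - J(T) = -34601 - (13/3 + (⅓)*(-32)) = -34601 - (13/3 - 32/3) = -34601 - 1*(-19/3) = -34601 + 19/3 = -103784/3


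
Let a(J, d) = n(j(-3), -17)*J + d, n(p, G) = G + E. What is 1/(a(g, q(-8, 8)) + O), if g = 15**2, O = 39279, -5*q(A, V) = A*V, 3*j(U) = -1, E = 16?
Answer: 5/195334 ≈ 2.5597e-5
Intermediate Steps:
j(U) = -1/3 (j(U) = (1/3)*(-1) = -1/3)
q(A, V) = -A*V/5
g = 225
n(p, G) = 16 + G (n(p, G) = G + 16 = 16 + G)
a(J, d) = d - J (a(J, d) = (16 - 17)*J + d = -J + d = d - J)
1/(a(g, q(-8, 8)) + O) = 1/((-1/5*(-8)*8 - 1*225) + 39279) = 1/((64/5 - 225) + 39279) = 1/(-1061/5 + 39279) = 1/(195334/5) = 5/195334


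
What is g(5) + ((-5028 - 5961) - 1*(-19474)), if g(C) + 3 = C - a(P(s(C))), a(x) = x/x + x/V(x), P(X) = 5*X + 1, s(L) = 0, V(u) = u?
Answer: 8485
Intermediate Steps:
P(X) = 1 + 5*X
a(x) = 2 (a(x) = x/x + x/x = 1 + 1 = 2)
g(C) = -5 + C (g(C) = -3 + (C - 1*2) = -3 + (C - 2) = -3 + (-2 + C) = -5 + C)
g(5) + ((-5028 - 5961) - 1*(-19474)) = (-5 + 5) + ((-5028 - 5961) - 1*(-19474)) = 0 + (-10989 + 19474) = 0 + 8485 = 8485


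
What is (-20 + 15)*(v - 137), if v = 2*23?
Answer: 455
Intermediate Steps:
v = 46
(-20 + 15)*(v - 137) = (-20 + 15)*(46 - 137) = -5*(-91) = 455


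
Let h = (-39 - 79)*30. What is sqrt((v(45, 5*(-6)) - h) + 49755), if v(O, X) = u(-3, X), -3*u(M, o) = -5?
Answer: sqrt(479670)/3 ≈ 230.86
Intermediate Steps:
u(M, o) = 5/3 (u(M, o) = -1/3*(-5) = 5/3)
v(O, X) = 5/3
h = -3540 (h = -118*30 = -3540)
sqrt((v(45, 5*(-6)) - h) + 49755) = sqrt((5/3 - 1*(-3540)) + 49755) = sqrt((5/3 + 3540) + 49755) = sqrt(10625/3 + 49755) = sqrt(159890/3) = sqrt(479670)/3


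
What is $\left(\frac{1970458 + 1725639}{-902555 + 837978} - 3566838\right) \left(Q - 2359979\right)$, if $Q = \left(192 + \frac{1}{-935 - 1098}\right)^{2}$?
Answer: $\frac{2211636357576798327958438}{266902488353} \approx 8.2863 \cdot 10^{12}$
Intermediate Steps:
$Q = \frac{152361412225}{4133089}$ ($Q = \left(192 + \frac{1}{-2033}\right)^{2} = \left(192 - \frac{1}{2033}\right)^{2} = \left(\frac{390335}{2033}\right)^{2} = \frac{152361412225}{4133089} \approx 36864.0$)
$\left(\frac{1970458 + 1725639}{-902555 + 837978} - 3566838\right) \left(Q - 2359979\right) = \left(\frac{1970458 + 1725639}{-902555 + 837978} - 3566838\right) \left(\frac{152361412225}{4133089} - 2359979\right) = \left(\frac{3696097}{-64577} - 3566838\right) \left(- \frac{9601641832906}{4133089}\right) = \left(3696097 \left(- \frac{1}{64577}\right) - 3566838\right) \left(- \frac{9601641832906}{4133089}\right) = \left(- \frac{3696097}{64577} - 3566838\right) \left(- \frac{9601641832906}{4133089}\right) = \left(- \frac{230339393623}{64577}\right) \left(- \frac{9601641832906}{4133089}\right) = \frac{2211636357576798327958438}{266902488353}$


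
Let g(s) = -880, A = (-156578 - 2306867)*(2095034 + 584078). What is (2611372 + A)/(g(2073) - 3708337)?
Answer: 6599842449468/3709217 ≈ 1.7793e+6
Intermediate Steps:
A = -6599845060840 (A = -2463445*2679112 = -6599845060840)
(2611372 + A)/(g(2073) - 3708337) = (2611372 - 6599845060840)/(-880 - 3708337) = -6599842449468/(-3709217) = -6599842449468*(-1/3709217) = 6599842449468/3709217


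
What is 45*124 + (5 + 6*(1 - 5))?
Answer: 5561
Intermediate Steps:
45*124 + (5 + 6*(1 - 5)) = 5580 + (5 + 6*(-4)) = 5580 + (5 - 24) = 5580 - 19 = 5561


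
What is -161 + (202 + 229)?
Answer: 270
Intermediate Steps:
-161 + (202 + 229) = -161 + 431 = 270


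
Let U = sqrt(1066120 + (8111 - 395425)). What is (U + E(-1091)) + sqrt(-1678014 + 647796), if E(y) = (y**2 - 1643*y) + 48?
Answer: 2982842 + sqrt(678806) + I*sqrt(1030218) ≈ 2.9837e+6 + 1015.0*I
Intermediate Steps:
E(y) = 48 + y**2 - 1643*y
U = sqrt(678806) (U = sqrt(1066120 - 387314) = sqrt(678806) ≈ 823.90)
(U + E(-1091)) + sqrt(-1678014 + 647796) = (sqrt(678806) + (48 + (-1091)**2 - 1643*(-1091))) + sqrt(-1678014 + 647796) = (sqrt(678806) + (48 + 1190281 + 1792513)) + sqrt(-1030218) = (sqrt(678806) + 2982842) + I*sqrt(1030218) = (2982842 + sqrt(678806)) + I*sqrt(1030218) = 2982842 + sqrt(678806) + I*sqrt(1030218)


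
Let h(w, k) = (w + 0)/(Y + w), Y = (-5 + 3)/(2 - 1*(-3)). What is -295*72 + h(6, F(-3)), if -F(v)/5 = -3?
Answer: -297345/14 ≈ -21239.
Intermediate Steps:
F(v) = 15 (F(v) = -5*(-3) = 15)
Y = -⅖ (Y = -2/(2 + 3) = -2/5 = -2*⅕ = -⅖ ≈ -0.40000)
h(w, k) = w/(-⅖ + w) (h(w, k) = (w + 0)/(-⅖ + w) = w/(-⅖ + w))
-295*72 + h(6, F(-3)) = -295*72 + 5*6/(-2 + 5*6) = -21240 + 5*6/(-2 + 30) = -21240 + 5*6/28 = -21240 + 5*6*(1/28) = -21240 + 15/14 = -297345/14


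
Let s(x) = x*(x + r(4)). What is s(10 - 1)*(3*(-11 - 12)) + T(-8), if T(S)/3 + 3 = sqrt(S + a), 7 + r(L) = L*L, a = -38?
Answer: -11187 + 3*I*sqrt(46) ≈ -11187.0 + 20.347*I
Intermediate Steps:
r(L) = -7 + L**2 (r(L) = -7 + L*L = -7 + L**2)
s(x) = x*(9 + x) (s(x) = x*(x + (-7 + 4**2)) = x*(x + (-7 + 16)) = x*(x + 9) = x*(9 + x))
T(S) = -9 + 3*sqrt(-38 + S) (T(S) = -9 + 3*sqrt(S - 38) = -9 + 3*sqrt(-38 + S))
s(10 - 1)*(3*(-11 - 12)) + T(-8) = ((10 - 1)*(9 + (10 - 1)))*(3*(-11 - 12)) + (-9 + 3*sqrt(-38 - 8)) = (9*(9 + 9))*(3*(-23)) + (-9 + 3*sqrt(-46)) = (9*18)*(-69) + (-9 + 3*(I*sqrt(46))) = 162*(-69) + (-9 + 3*I*sqrt(46)) = -11178 + (-9 + 3*I*sqrt(46)) = -11187 + 3*I*sqrt(46)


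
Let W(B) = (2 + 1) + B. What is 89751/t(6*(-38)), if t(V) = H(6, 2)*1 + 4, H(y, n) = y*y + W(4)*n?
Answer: 29917/18 ≈ 1662.1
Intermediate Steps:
W(B) = 3 + B
H(y, n) = y**2 + 7*n (H(y, n) = y*y + (3 + 4)*n = y**2 + 7*n)
t(V) = 54 (t(V) = (6**2 + 7*2)*1 + 4 = (36 + 14)*1 + 4 = 50*1 + 4 = 50 + 4 = 54)
89751/t(6*(-38)) = 89751/54 = 89751*(1/54) = 29917/18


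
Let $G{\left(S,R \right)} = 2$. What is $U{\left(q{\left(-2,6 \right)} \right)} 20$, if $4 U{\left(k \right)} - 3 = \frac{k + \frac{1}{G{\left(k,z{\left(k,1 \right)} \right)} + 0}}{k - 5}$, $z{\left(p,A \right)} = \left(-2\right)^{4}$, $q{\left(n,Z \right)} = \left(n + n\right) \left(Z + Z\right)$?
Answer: $\frac{2065}{106} \approx 19.481$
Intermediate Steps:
$q{\left(n,Z \right)} = 4 Z n$ ($q{\left(n,Z \right)} = 2 n 2 Z = 4 Z n$)
$z{\left(p,A \right)} = 16$
$U{\left(k \right)} = \frac{3}{4} + \frac{\frac{1}{2} + k}{4 \left(-5 + k\right)}$ ($U{\left(k \right)} = \frac{3}{4} + \frac{\left(k + \frac{1}{2 + 0}\right) \frac{1}{k - 5}}{4} = \frac{3}{4} + \frac{\left(k + \frac{1}{2}\right) \frac{1}{-5 + k}}{4} = \frac{3}{4} + \frac{\left(\frac{1}{2} + k\right) \frac{1}{-5 + k}}{4} = \frac{3}{4} + \frac{\frac{1}{-5 + k} \left(\frac{1}{2} + k\right)}{4} = \frac{3}{4} + \frac{\frac{1}{2} + k}{4 \left(-5 + k\right)}$)
$U{\left(q{\left(-2,6 \right)} \right)} 20 = \frac{- \frac{29}{8} + 4 \cdot 6 \left(-2\right)}{-5 + 4 \cdot 6 \left(-2\right)} 20 = \frac{- \frac{29}{8} - 48}{-5 - 48} \cdot 20 = \frac{1}{-53} \left(- \frac{413}{8}\right) 20 = \left(- \frac{1}{53}\right) \left(- \frac{413}{8}\right) 20 = \frac{413}{424} \cdot 20 = \frac{2065}{106}$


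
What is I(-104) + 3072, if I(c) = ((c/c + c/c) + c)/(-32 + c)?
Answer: 12291/4 ≈ 3072.8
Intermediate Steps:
I(c) = (2 + c)/(-32 + c) (I(c) = ((1 + 1) + c)/(-32 + c) = (2 + c)/(-32 + c))
I(-104) + 3072 = (2 - 104)/(-32 - 104) + 3072 = -102/(-136) + 3072 = -1/136*(-102) + 3072 = 3/4 + 3072 = 12291/4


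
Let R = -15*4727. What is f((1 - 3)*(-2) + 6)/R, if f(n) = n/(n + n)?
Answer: -1/141810 ≈ -7.0517e-6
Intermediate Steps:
f(n) = ½ (f(n) = n/((2*n)) = n*(1/(2*n)) = ½)
R = -70905
f((1 - 3)*(-2) + 6)/R = (½)/(-70905) = (½)*(-1/70905) = -1/141810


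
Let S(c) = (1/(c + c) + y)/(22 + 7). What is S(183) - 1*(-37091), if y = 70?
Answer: 393709495/10614 ≈ 37093.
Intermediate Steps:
S(c) = 70/29 + 1/(58*c) (S(c) = (1/(c + c) + 70)/(22 + 7) = (1/(2*c) + 70)/29 = (1/(2*c) + 70)*(1/29) = (70 + 1/(2*c))*(1/29) = 70/29 + 1/(58*c))
S(183) - 1*(-37091) = (1/58)*(1 + 140*183)/183 - 1*(-37091) = (1/58)*(1/183)*(1 + 25620) + 37091 = (1/58)*(1/183)*25621 + 37091 = 25621/10614 + 37091 = 393709495/10614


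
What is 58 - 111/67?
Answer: 3775/67 ≈ 56.343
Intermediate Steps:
58 - 111/67 = 3775/67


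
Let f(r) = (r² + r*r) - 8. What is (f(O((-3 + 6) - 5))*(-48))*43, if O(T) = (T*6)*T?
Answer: -2361216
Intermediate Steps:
O(T) = 6*T² (O(T) = (6*T)*T = 6*T²)
f(r) = -8 + 2*r² (f(r) = (r² + r²) - 8 = 2*r² - 8 = -8 + 2*r²)
(f(O((-3 + 6) - 5))*(-48))*43 = ((-8 + 2*(6*((-3 + 6) - 5)²)²)*(-48))*43 = ((-8 + 2*(6*(3 - 5)²)²)*(-48))*43 = ((-8 + 2*(6*(-2)²)²)*(-48))*43 = ((-8 + 2*(6*4)²)*(-48))*43 = ((-8 + 2*24²)*(-48))*43 = ((-8 + 2*576)*(-48))*43 = ((-8 + 1152)*(-48))*43 = (1144*(-48))*43 = -54912*43 = -2361216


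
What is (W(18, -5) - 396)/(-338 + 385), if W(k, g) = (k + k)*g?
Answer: -576/47 ≈ -12.255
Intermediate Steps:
W(k, g) = 2*g*k (W(k, g) = (2*k)*g = 2*g*k)
(W(18, -5) - 396)/(-338 + 385) = (2*(-5)*18 - 396)/(-338 + 385) = (-180 - 396)/47 = -576*1/47 = -576/47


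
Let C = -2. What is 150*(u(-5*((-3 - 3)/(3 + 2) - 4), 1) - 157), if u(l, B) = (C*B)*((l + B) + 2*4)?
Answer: -34050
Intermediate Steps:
u(l, B) = -2*B*(8 + B + l) (u(l, B) = (-2*B)*((l + B) + 2*4) = (-2*B)*((B + l) + 8) = (-2*B)*(8 + B + l) = -2*B*(8 + B + l))
150*(u(-5*((-3 - 3)/(3 + 2) - 4), 1) - 157) = 150*(-2*1*(8 + 1 - 5*((-3 - 3)/(3 + 2) - 4)) - 157) = 150*(-2*1*(8 + 1 - 5*(-6/5 - 4)) - 157) = 150*(-2*1*(8 + 1 - 5*(-26/5)) - 157) = 150*(-2*1*(8 + 1 + 26) - 157) = 150*(-2*1*35 - 157) = 150*(-70 - 157) = 150*(-227) = -34050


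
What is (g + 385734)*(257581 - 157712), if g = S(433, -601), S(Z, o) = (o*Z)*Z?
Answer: -11214804834695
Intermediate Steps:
S(Z, o) = o*Z² (S(Z, o) = (Z*o)*Z = o*Z²)
g = -112680889 (g = -601*433² = -601*187489 = -112680889)
(g + 385734)*(257581 - 157712) = (-112680889 + 385734)*(257581 - 157712) = -112295155*99869 = -11214804834695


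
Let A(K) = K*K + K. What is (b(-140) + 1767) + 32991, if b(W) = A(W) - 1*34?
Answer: 54184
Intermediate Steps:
A(K) = K + K**2 (A(K) = K**2 + K = K + K**2)
b(W) = -34 + W*(1 + W) (b(W) = W*(1 + W) - 1*34 = W*(1 + W) - 34 = -34 + W*(1 + W))
(b(-140) + 1767) + 32991 = ((-34 - 140*(1 - 140)) + 1767) + 32991 = ((-34 - 140*(-139)) + 1767) + 32991 = ((-34 + 19460) + 1767) + 32991 = (19426 + 1767) + 32991 = 21193 + 32991 = 54184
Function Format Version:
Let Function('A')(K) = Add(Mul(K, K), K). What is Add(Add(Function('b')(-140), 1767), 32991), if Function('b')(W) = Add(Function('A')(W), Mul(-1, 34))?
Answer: 54184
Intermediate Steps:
Function('A')(K) = Add(K, Pow(K, 2)) (Function('A')(K) = Add(Pow(K, 2), K) = Add(K, Pow(K, 2)))
Function('b')(W) = Add(-34, Mul(W, Add(1, W))) (Function('b')(W) = Add(Mul(W, Add(1, W)), Mul(-1, 34)) = Add(Mul(W, Add(1, W)), -34) = Add(-34, Mul(W, Add(1, W))))
Add(Add(Function('b')(-140), 1767), 32991) = Add(Add(Add(-34, Mul(-140, Add(1, -140))), 1767), 32991) = Add(Add(Add(-34, Mul(-140, -139)), 1767), 32991) = Add(Add(Add(-34, 19460), 1767), 32991) = Add(Add(19426, 1767), 32991) = Add(21193, 32991) = 54184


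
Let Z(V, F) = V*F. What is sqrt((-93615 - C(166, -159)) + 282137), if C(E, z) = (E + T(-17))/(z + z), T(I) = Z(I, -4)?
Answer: sqrt(529560365)/53 ≈ 434.19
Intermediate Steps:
Z(V, F) = F*V
T(I) = -4*I
C(E, z) = (68 + E)/(2*z) (C(E, z) = (E - 4*(-17))/(z + z) = (E + 68)/((2*z)) = (68 + E)*(1/(2*z)) = (68 + E)/(2*z))
sqrt((-93615 - C(166, -159)) + 282137) = sqrt((-93615 - (68 + 166)/(2*(-159))) + 282137) = sqrt((-93615 - (-1)*234/(2*159)) + 282137) = sqrt((-93615 - 1*(-39/53)) + 282137) = sqrt((-93615 + 39/53) + 282137) = sqrt(-4961556/53 + 282137) = sqrt(9991705/53) = sqrt(529560365)/53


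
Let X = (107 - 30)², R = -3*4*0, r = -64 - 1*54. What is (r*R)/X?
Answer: 0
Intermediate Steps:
r = -118 (r = -64 - 54 = -118)
R = 0 (R = -12*0 = 0)
X = 5929 (X = 77² = 5929)
(r*R)/X = -118*0/5929 = 0*(1/5929) = 0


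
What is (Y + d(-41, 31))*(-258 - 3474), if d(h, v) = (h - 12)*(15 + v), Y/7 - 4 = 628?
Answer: -7411752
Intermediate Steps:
Y = 4424 (Y = 28 + 7*628 = 28 + 4396 = 4424)
d(h, v) = (-12 + h)*(15 + v)
(Y + d(-41, 31))*(-258 - 3474) = (4424 + (-180 - 12*31 + 15*(-41) - 41*31))*(-258 - 3474) = (4424 + (-180 - 372 - 615 - 1271))*(-3732) = (4424 - 2438)*(-3732) = 1986*(-3732) = -7411752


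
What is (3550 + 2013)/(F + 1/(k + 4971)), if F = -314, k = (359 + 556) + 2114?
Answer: -44504000/2511999 ≈ -17.717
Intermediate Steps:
k = 3029 (k = 915 + 2114 = 3029)
(3550 + 2013)/(F + 1/(k + 4971)) = (3550 + 2013)/(-314 + 1/(3029 + 4971)) = 5563/(-314 + 1/8000) = 5563/(-2511999/8000) = 5563*(-8000/2511999) = -44504000/2511999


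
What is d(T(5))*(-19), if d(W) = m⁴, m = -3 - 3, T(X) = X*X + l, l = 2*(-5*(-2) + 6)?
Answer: -24624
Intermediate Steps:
l = 32 (l = 2*(10 + 6) = 2*16 = 32)
T(X) = 32 + X² (T(X) = X*X + 32 = X² + 32 = 32 + X²)
m = -6
d(W) = 1296 (d(W) = (-6)⁴ = 1296)
d(T(5))*(-19) = 1296*(-19) = -24624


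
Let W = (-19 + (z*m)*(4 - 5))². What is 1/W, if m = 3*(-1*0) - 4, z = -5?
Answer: 1/1521 ≈ 0.00065746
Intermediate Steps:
m = -4 (m = 3*0 - 4 = 0 - 4 = -4)
W = 1521 (W = (-19 + (-5*(-4))*(4 - 5))² = (-19 + 20*(-1))² = (-19 - 20)² = (-39)² = 1521)
1/W = 1/1521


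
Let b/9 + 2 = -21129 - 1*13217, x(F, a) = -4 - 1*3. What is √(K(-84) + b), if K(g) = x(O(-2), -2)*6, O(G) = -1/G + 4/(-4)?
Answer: 227*I*√6 ≈ 556.03*I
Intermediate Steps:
O(G) = -1 - 1/G (O(G) = -1/G + 4*(-¼) = -1/G - 1 = -1 - 1/G)
x(F, a) = -7 (x(F, a) = -4 - 3 = -7)
b = -309132 (b = -18 + 9*(-21129 - 1*13217) = -18 + 9*(-21129 - 13217) = -18 + 9*(-34346) = -18 - 309114 = -309132)
K(g) = -42 (K(g) = -7*6 = -42)
√(K(-84) + b) = √(-42 - 309132) = √(-309174) = 227*I*√6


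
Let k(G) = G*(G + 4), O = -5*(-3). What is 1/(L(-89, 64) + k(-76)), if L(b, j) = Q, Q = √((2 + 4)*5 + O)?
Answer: 608/3326971 - √5/9980913 ≈ 0.00018252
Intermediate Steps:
O = 15
k(G) = G*(4 + G)
Q = 3*√5 (Q = √((2 + 4)*5 + 15) = √(6*5 + 15) = √(30 + 15) = √45 = 3*√5 ≈ 6.7082)
L(b, j) = 3*√5
1/(L(-89, 64) + k(-76)) = 1/(3*√5 - 76*(4 - 76)) = 1/(3*√5 - 76*(-72)) = 1/(3*√5 + 5472) = 1/(5472 + 3*√5)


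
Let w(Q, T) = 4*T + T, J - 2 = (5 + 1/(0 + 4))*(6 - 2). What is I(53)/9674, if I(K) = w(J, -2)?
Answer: -5/4837 ≈ -0.0010337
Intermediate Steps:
J = 23 (J = 2 + (5 + 1/(0 + 4))*(6 - 2) = 2 + (5 + 1/4)*4 = 2 + (21/4)*4 = 2 + 21 = 23)
w(Q, T) = 5*T
I(K) = -10 (I(K) = 5*(-2) = -10)
I(53)/9674 = -10/9674 = -10*1/9674 = -5/4837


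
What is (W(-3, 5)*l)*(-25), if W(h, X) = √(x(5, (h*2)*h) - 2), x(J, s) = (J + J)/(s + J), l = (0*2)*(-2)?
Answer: 0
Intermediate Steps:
l = 0 (l = 0*(-2) = 0)
x(J, s) = 2*J/(J + s) (x(J, s) = (2*J)/(J + s) = 2*J/(J + s))
W(h, X) = √(-2 + 10/(5 + 2*h²)) (W(h, X) = √(2*5/(5 + (h*2)*h) - 2) = √(2*5/(5 + (2*h)*h) - 2) = √(2*5/(5 + 2*h²) - 2) = √(10/(5 + 2*h²) - 2) = √(-2 + 10/(5 + 2*h²)))
(W(-3, 5)*l)*(-25) = ((2*√(-1*(-3)²/(5 + 2*(-3)²)))*0)*(-25) = ((2*√(-1*9/(5 + 2*9)))*0)*(-25) = ((2*√(-1*9/(5 + 18)))*0)*(-25) = ((2*√(-1*9/23))*0)*(-25) = ((2*√(-1*9*1/23))*0)*(-25) = ((2*√(-9/23))*0)*(-25) = ((2*(3*I*√23/23))*0)*(-25) = ((6*I*√23/23)*0)*(-25) = 0*(-25) = 0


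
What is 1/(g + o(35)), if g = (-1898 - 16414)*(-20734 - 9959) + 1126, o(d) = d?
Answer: 1/562051377 ≈ 1.7792e-9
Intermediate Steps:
g = 562051342 (g = -18312*(-30693) + 1126 = 562050216 + 1126 = 562051342)
1/(g + o(35)) = 1/(562051342 + 35) = 1/562051377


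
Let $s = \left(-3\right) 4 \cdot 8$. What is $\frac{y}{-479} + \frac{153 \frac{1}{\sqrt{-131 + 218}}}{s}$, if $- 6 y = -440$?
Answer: $- \frac{220}{1437} - \frac{17 \sqrt{87}}{928} \approx -0.32396$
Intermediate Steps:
$s = -96$ ($s = \left(-12\right) 8 = -96$)
$y = \frac{220}{3}$ ($y = \left(- \frac{1}{6}\right) \left(-440\right) = \frac{220}{3} \approx 73.333$)
$\frac{y}{-479} + \frac{153 \frac{1}{\sqrt{-131 + 218}}}{s} = \frac{220}{3 \left(-479\right)} + \frac{153 \frac{1}{\sqrt{-131 + 218}}}{-96} = \frac{220}{3} \left(- \frac{1}{479}\right) + \frac{153}{\sqrt{87}} \left(- \frac{1}{96}\right) = - \frac{220}{1437} + 153 \frac{\sqrt{87}}{87} \left(- \frac{1}{96}\right) = - \frac{220}{1437} + \frac{51 \sqrt{87}}{29} \left(- \frac{1}{96}\right) = - \frac{220}{1437} - \frac{17 \sqrt{87}}{928}$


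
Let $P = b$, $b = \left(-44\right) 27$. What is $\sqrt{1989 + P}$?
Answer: $3 \sqrt{89} \approx 28.302$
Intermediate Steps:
$b = -1188$
$P = -1188$
$\sqrt{1989 + P} = \sqrt{1989 - 1188} = \sqrt{801} = 3 \sqrt{89}$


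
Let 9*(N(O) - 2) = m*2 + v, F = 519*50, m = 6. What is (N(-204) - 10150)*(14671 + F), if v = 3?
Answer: -1236462619/3 ≈ -4.1215e+8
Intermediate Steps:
F = 25950
N(O) = 11/3 (N(O) = 2 + (6*2 + 3)/9 = 2 + (12 + 3)/9 = 2 + (⅑)*15 = 2 + 5/3 = 11/3)
(N(-204) - 10150)*(14671 + F) = (11/3 - 10150)*(14671 + 25950) = -30439/3*40621 = -1236462619/3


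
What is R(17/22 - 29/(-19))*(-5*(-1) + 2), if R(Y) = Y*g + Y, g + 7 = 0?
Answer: -20181/209 ≈ -96.560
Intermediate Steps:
g = -7 (g = -7 + 0 = -7)
R(Y) = -6*Y (R(Y) = Y*(-7) + Y = -7*Y + Y = -6*Y)
R(17/22 - 29/(-19))*(-5*(-1) + 2) = (-6*(17/22 - 29/(-19)))*(-5*(-1) + 2) = (-6*(17*(1/22) - 29*(-1/19)))*(5 + 2) = -6*(17/22 + 29/19)*7 = -6*961/418*7 = -2883/209*7 = -20181/209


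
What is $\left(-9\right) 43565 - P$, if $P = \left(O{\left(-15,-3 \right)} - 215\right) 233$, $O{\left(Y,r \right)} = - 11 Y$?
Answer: $-380435$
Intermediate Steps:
$P = -11650$ ($P = \left(\left(-11\right) \left(-15\right) - 215\right) 233 = \left(165 - 215\right) 233 = \left(-50\right) 233 = -11650$)
$\left(-9\right) 43565 - P = \left(-9\right) 43565 - -11650 = -392085 + 11650 = -380435$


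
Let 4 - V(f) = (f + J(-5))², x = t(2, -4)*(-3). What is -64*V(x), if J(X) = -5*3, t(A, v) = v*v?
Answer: 253760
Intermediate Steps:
t(A, v) = v²
x = -48 (x = (-4)²*(-3) = 16*(-3) = -48)
J(X) = -15
V(f) = 4 - (-15 + f)² (V(f) = 4 - (f - 15)² = 4 - (-15 + f)²)
-64*V(x) = -64*(4 - (-15 - 48)²) = -64*(4 - 1*(-63)²) = -64*(4 - 1*3969) = -64*(4 - 3969) = -64*(-3965) = 253760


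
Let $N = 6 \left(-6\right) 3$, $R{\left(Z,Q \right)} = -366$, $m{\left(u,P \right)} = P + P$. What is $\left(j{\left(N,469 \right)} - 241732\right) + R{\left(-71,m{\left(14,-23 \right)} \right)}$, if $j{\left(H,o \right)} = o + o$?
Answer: $-241160$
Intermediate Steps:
$m{\left(u,P \right)} = 2 P$
$N = -108$ ($N = \left(-36\right) 3 = -108$)
$j{\left(H,o \right)} = 2 o$
$\left(j{\left(N,469 \right)} - 241732\right) + R{\left(-71,m{\left(14,-23 \right)} \right)} = \left(2 \cdot 469 - 241732\right) - 366 = \left(938 - 241732\right) - 366 = -240794 - 366 = -241160$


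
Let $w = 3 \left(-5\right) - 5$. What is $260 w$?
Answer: $-5200$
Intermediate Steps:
$w = -20$ ($w = -15 - 5 = -20$)
$260 w = 260 \left(-20\right) = -5200$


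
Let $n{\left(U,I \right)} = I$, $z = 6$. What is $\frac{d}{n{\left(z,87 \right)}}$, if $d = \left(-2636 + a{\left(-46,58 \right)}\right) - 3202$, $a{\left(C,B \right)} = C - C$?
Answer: $- \frac{1946}{29} \approx -67.103$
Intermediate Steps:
$a{\left(C,B \right)} = 0$
$d = -5838$ ($d = \left(-2636 + 0\right) - 3202 = -2636 - 3202 = -5838$)
$\frac{d}{n{\left(z,87 \right)}} = - \frac{5838}{87} = \left(-5838\right) \frac{1}{87} = - \frac{1946}{29}$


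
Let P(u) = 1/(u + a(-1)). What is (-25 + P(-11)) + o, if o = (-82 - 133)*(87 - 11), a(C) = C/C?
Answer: -163651/10 ≈ -16365.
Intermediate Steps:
a(C) = 1
o = -16340 (o = -215*76 = -16340)
P(u) = 1/(1 + u) (P(u) = 1/(u + 1) = 1/(1 + u))
(-25 + P(-11)) + o = (-25 + 1/(1 - 11)) - 16340 = (-25 + 1/(-10)) - 16340 = (-25 - ⅒) - 16340 = -251/10 - 16340 = -163651/10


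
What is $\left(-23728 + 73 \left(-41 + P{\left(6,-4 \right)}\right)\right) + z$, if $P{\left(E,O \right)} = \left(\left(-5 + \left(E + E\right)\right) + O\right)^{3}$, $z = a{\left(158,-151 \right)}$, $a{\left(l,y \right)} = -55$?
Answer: $-24805$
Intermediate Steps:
$z = -55$
$P{\left(E,O \right)} = \left(-5 + O + 2 E\right)^{3}$ ($P{\left(E,O \right)} = \left(\left(-5 + 2 E\right) + O\right)^{3} = \left(-5 + O + 2 E\right)^{3}$)
$\left(-23728 + 73 \left(-41 + P{\left(6,-4 \right)}\right)\right) + z = \left(-23728 + 73 \left(-41 + \left(-5 - 4 + 2 \cdot 6\right)^{3}\right)\right) - 55 = \left(-23728 + 73 \left(-41 + \left(-5 - 4 + 12\right)^{3}\right)\right) - 55 = \left(-23728 + 73 \left(-41 + 3^{3}\right)\right) - 55 = \left(-23728 + 73 \left(-41 + 27\right)\right) - 55 = \left(-23728 + 73 \left(-14\right)\right) - 55 = \left(-23728 - 1022\right) - 55 = -24750 - 55 = -24805$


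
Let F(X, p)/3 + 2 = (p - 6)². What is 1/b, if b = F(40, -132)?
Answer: 1/57126 ≈ 1.7505e-5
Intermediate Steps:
F(X, p) = -6 + 3*(-6 + p)² (F(X, p) = -6 + 3*(p - 6)² = -6 + 3*(-6 + p)²)
b = 57126 (b = -6 + 3*(-6 - 132)² = -6 + 3*(-138)² = -6 + 3*19044 = -6 + 57132 = 57126)
1/b = 1/57126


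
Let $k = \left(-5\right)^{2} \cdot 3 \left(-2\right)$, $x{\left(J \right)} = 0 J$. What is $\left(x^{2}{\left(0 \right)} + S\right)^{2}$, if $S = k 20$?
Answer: $9000000$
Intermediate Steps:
$x{\left(J \right)} = 0$
$k = -150$ ($k = 25 \cdot 3 \left(-2\right) = 75 \left(-2\right) = -150$)
$S = -3000$ ($S = \left(-150\right) 20 = -3000$)
$\left(x^{2}{\left(0 \right)} + S\right)^{2} = \left(0^{2} - 3000\right)^{2} = \left(0 - 3000\right)^{2} = \left(-3000\right)^{2} = 9000000$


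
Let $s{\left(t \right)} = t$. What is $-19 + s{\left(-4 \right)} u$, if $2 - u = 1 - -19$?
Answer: $53$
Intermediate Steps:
$u = -18$ ($u = 2 - \left(1 - -19\right) = 2 - \left(1 + 19\right) = 2 - 20 = -18$)
$-19 + s{\left(-4 \right)} u = -19 - -72 = -19 + 72 = 53$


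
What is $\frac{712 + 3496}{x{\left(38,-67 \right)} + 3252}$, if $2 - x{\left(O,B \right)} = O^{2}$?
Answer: $\frac{2104}{905} \approx 2.3249$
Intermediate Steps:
$x{\left(O,B \right)} = 2 - O^{2}$
$\frac{712 + 3496}{x{\left(38,-67 \right)} + 3252} = \frac{712 + 3496}{\left(2 - 38^{2}\right) + 3252} = \frac{4208}{\left(2 - 1444\right) + 3252} = \frac{4208}{-1442 + 3252} = \frac{4208}{1810} = 4208 \cdot \frac{1}{1810} = \frac{2104}{905}$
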